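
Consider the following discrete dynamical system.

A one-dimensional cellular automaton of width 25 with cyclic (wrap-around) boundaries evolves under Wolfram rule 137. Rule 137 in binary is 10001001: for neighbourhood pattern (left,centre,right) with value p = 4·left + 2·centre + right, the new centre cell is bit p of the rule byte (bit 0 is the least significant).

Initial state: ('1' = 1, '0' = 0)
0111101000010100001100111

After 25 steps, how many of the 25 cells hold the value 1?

k=0  0111101000010100001100111
k=1  0111000011000001101000110
k=2  0110011010011101000010100
k=3  0100010000011000011000001
k=4  0001000111010011010011100
k=5  1100010110000010000011001
k=6  1001000100111000111010001
k=7  0000010000110010110000101
k=8  0111000110100000100110000
k=9  0110010100001110000100111
k=10  0100000001101100110000110
k=11  0001111101001000100110100
k=12  1101111000000010000100001
k=13  1001110011111000110001101
k=14  0001100011110010100101001
k=15  0101001011100000000000000
k=16  0000000011001111111111111
k=17  0111111010001111111111110
k=18  0111110000101111111111100
k=19  0111100110001111111111001
k=20  0111000100101111111110000
k=21  0110010000001111111100111
k=22  0100000111101111111000110
k=23  0001110111001111110010100
k=24  1101100110001111100000001
k=25  1001000100101111001111101

14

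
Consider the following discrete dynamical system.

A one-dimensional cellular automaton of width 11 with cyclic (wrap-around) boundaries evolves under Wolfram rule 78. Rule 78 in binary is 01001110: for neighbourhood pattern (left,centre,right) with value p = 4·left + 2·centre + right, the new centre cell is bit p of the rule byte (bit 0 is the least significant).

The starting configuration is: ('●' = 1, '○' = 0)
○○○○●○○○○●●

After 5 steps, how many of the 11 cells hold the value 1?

6

step 0: ○○○○●○○○○●●
step 1: ○○○●●○○○●●●
step 2: ○○●●●○○●●○●
step 3: ○●●○●○●●●○●
step 4: ○●●○●○●○●○●
step 5: ○●●○●○●○●○●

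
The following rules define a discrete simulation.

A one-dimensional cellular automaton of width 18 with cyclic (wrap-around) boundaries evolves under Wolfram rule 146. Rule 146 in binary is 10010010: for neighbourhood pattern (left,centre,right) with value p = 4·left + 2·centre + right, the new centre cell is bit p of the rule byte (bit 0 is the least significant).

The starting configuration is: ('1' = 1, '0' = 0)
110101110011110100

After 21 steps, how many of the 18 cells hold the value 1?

4

step 0: 110101110011110100
step 1: 000000101101100011
step 2: 100001000000010100
step 3: 010010100000100011
step 4: 001100010001010100
step 5: 010010101010000010
step 6: 101100000001000101
step 7: 000010000010101000
step 8: 000101000100000100
step 9: 001000101010001010
step 10: 010101000001010001
step 11: 000000100010001010
step 12: 000001010101010001
step 13: 100010000000001010
step 14: 010101000000010000
step 15: 100000100000101000
step 16: 010001010001000101
step 17: 001010001010101000
step 18: 010001010000000100
step 19: 101010001000001010
step 20: 000001010100010000
step 21: 000010000010101000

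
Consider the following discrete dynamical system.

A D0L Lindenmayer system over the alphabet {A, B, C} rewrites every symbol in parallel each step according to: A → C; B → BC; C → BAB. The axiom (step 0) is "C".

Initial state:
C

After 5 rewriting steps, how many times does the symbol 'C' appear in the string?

14

t=0: C
t=1: BAB
t=2: BCCBC
t=3: BCBABBABBCBAB
t=4: BCBABBCCBCBCCBCBCBABBCCBC
t=5: BCBABBCCBCBCBABBABBCBABBCBABBABBCBABBCBABBCCBCBCBABBABBCBAB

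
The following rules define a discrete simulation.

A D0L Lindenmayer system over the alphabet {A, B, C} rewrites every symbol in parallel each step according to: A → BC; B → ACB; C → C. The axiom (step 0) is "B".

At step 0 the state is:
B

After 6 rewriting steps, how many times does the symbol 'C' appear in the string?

32

t=0: B
t=1: ACB
t=2: BCCACB
t=3: ACBCCBCCACB
t=4: BCCACBCCACBCCBCCACB
t=5: ACBCCBCCACBCCBCCACBCCACBCCBCCACB
t=6: BCCACBCCACBCCBCCACBCCACBCCBCCACBCCBCCACBCCACBCCBCCACB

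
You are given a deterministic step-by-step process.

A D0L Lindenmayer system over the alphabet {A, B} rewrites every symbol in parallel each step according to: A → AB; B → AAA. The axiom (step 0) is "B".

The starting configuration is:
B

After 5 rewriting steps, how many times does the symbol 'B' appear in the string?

[0] B
[1] AAA
[2] ABABAB
[3] ABAAAABAAAABAAA
[4] ABAAAABABABABAAAABABABABAAAABABAB
[5] ABAAAABABABABAAAABAAAABAAAABAAAABABABABAAAABAAAABAAAABAAAABABABABAAAABAAAABAAA

21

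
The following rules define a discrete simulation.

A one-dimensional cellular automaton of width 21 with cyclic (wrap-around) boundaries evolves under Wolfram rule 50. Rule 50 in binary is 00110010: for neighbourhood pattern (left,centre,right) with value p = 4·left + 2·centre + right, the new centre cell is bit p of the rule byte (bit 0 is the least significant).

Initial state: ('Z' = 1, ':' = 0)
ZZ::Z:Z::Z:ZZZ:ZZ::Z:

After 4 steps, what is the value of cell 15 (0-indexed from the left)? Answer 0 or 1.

1

0) ZZ::Z:Z::Z:ZZZ:ZZ::Z:
1) ::ZZ:Z:ZZ:Z:::Z::ZZ:Z
2) ZZ::Z:Z::Z:Z:Z:ZZ::Z:
3) ::ZZ:Z:ZZ:Z:Z:Z::ZZ:Z
4) ZZ::Z:Z::Z:Z:Z:ZZ::Z:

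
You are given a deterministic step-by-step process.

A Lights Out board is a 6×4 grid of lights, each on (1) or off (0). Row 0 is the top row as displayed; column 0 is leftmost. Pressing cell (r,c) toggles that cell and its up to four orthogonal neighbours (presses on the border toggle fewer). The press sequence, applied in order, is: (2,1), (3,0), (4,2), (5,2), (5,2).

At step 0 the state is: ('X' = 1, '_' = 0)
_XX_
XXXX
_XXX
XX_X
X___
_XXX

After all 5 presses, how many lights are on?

14

step 0: _XX_
XXXX
_XXX
XX_X
X___
_XXX
step 1: _XX_
X_XX
X__X
X__X
X___
_XXX
step 2: _XX_
X_XX
___X
_X_X
____
_XXX
step 3: _XX_
X_XX
___X
_XXX
_XXX
_X_X
step 4: _XX_
X_XX
___X
_XXX
_X_X
__X_
step 5: _XX_
X_XX
___X
_XXX
_XXX
_X_X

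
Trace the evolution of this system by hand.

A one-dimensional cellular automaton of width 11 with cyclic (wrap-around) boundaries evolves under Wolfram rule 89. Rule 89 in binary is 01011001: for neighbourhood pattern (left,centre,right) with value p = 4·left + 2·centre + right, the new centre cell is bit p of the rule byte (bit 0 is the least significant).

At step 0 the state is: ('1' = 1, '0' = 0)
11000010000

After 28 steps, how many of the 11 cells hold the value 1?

6

gen 0: 11000010000
gen 1: 11111001110
gen 2: 10001101010
gen 3: 01101100000
gen 4: 01101111111
gen 5: 01101000001
gen 6: 01100111100
gen 7: 01110100111
gen 8: 01010010101
gen 9: 00001000000
gen 10: 11100111111
gen 11: 00110100000
gen 12: 10110011111
gen 13: 10111010000
gen 14: 00101001110
gen 15: 10000101011
gen 16: 11110000010
gen 17: 10011111000
gen 18: 01010001110
gen 19: 00001101011
gen 20: 11101100011
gen 21: 00101111010
gen 22: 10001001001
gen 23: 11100100101
gen 24: 00110010001
gen 25: 10111001100
gen 26: 00101101110
gen 27: 10001101011
gen 28: 11101100010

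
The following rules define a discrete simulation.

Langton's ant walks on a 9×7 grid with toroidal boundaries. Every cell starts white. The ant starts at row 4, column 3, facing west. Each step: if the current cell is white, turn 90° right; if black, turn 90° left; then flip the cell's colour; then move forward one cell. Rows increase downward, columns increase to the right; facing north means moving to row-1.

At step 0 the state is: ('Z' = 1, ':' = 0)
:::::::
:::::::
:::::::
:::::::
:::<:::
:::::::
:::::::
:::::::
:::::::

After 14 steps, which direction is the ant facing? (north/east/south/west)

east

step 0: :::::::
:::::::
:::::::
:::::::
:::<:::
:::::::
:::::::
:::::::
:::::::
step 1: :::::::
:::::::
:::::::
:::^:::
:::Z:::
:::::::
:::::::
:::::::
:::::::
step 2: :::::::
:::::::
:::::::
:::Z>::
:::Z:::
:::::::
:::::::
:::::::
:::::::
step 3: :::::::
:::::::
:::::::
:::ZZ::
:::Zv::
:::::::
:::::::
:::::::
:::::::
step 4: :::::::
:::::::
:::::::
:::ZZ::
:::<Z::
:::::::
:::::::
:::::::
:::::::
step 5: :::::::
:::::::
:::::::
:::ZZ::
::::Z::
:::v:::
:::::::
:::::::
:::::::
step 6: :::::::
:::::::
:::::::
:::ZZ::
::::Z::
::<Z:::
:::::::
:::::::
:::::::
step 7: :::::::
:::::::
:::::::
:::ZZ::
::^:Z::
::ZZ:::
:::::::
:::::::
:::::::
step 8: :::::::
:::::::
:::::::
:::ZZ::
::Z>Z::
::ZZ:::
:::::::
:::::::
:::::::
step 9: :::::::
:::::::
:::::::
:::ZZ::
::ZZZ::
::Zv:::
:::::::
:::::::
:::::::
step 10: :::::::
:::::::
:::::::
:::ZZ::
::ZZZ::
::Z:>::
:::::::
:::::::
:::::::
step 11: :::::::
:::::::
:::::::
:::ZZ::
::ZZZ::
::Z:Z::
::::v::
:::::::
:::::::
step 12: :::::::
:::::::
:::::::
:::ZZ::
::ZZZ::
::Z:Z::
:::<Z::
:::::::
:::::::
step 13: :::::::
:::::::
:::::::
:::ZZ::
::ZZZ::
::Z^Z::
:::ZZ::
:::::::
:::::::
step 14: :::::::
:::::::
:::::::
:::ZZ::
::ZZZ::
::ZZ>::
:::ZZ::
:::::::
:::::::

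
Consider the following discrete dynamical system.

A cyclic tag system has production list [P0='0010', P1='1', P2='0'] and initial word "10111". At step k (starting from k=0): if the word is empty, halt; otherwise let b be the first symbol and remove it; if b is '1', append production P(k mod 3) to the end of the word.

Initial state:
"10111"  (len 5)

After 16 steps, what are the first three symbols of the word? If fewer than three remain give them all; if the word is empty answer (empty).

001

[0] "10111"  (len 5)
[1] "01110010"  (len 8)
[2] "1110010"  (len 7)
[3] "1100100"  (len 7)
[4] "1001000010"  (len 10)
[5] "0010000101"  (len 10)
[6] "010000101"  (len 9)
[7] "10000101"  (len 8)
[8] "00001011"  (len 8)
[9] "0001011"  (len 7)
[10] "001011"  (len 6)
[11] "01011"  (len 5)
[12] "1011"  (len 4)
[13] "0110010"  (len 7)
[14] "110010"  (len 6)
[15] "100100"  (len 6)
[16] "001000010"  (len 9)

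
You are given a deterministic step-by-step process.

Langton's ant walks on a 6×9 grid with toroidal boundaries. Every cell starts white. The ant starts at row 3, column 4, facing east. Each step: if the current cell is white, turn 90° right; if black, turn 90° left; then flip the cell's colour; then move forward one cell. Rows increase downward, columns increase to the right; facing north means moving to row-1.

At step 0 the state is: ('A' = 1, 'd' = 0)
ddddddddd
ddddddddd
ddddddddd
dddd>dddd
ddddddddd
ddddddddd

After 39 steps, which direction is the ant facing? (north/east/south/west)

south

step 0: ddddddddd
ddddddddd
ddddddddd
dddd>dddd
ddddddddd
ddddddddd
step 1: ddddddddd
ddddddddd
ddddddddd
ddddAdddd
ddddvdddd
ddddddddd
step 2: ddddddddd
ddddddddd
ddddddddd
ddddAdddd
ddd<Adddd
ddddddddd
step 3: ddddddddd
ddddddddd
ddddddddd
ddd^Adddd
dddAAdddd
ddddddddd
step 4: ddddddddd
ddddddddd
ddddddddd
dddA>dddd
dddAAdddd
ddddddddd
step 5: ddddddddd
ddddddddd
dddd^dddd
dddAddddd
dddAAdddd
ddddddddd
step 6: ddddddddd
ddddddddd
ddddA>ddd
dddAddddd
dddAAdddd
ddddddddd
step 7: ddddddddd
ddddddddd
ddddAAddd
dddAdvddd
dddAAdddd
ddddddddd
step 8: ddddddddd
ddddddddd
ddddAAddd
dddA<Addd
dddAAdddd
ddddddddd
step 9: ddddddddd
ddddddddd
dddd^Addd
dddAAAddd
dddAAdddd
ddddddddd
step 10: ddddddddd
ddddddddd
ddd<dAddd
dddAAAddd
dddAAdddd
ddddddddd
step 11: ddddddddd
ddd^ddddd
dddAdAddd
dddAAAddd
dddAAdddd
ddddddddd
step 12: ddddddddd
dddA>dddd
dddAdAddd
dddAAAddd
dddAAdddd
ddddddddd
step 13: ddddddddd
dddAAdddd
dddAvAddd
dddAAAddd
dddAAdddd
ddddddddd
step 14: ddddddddd
dddAAdddd
ddd<AAddd
dddAAAddd
dddAAdddd
ddddddddd
step 15: ddddddddd
dddAAdddd
ddddAAddd
dddvAAddd
dddAAdddd
ddddddddd
step 16: ddddddddd
dddAAdddd
ddddAAddd
dddd>Addd
dddAAdddd
ddddddddd
step 17: ddddddddd
dddAAdddd
dddd^Addd
dddddAddd
dddAAdddd
ddddddddd
step 18: ddddddddd
dddAAdddd
ddd<dAddd
dddddAddd
dddAAdddd
ddddddddd
step 19: ddddddddd
ddd^Adddd
dddAdAddd
dddddAddd
dddAAdddd
ddddddddd
step 20: ddddddddd
dd<dAdddd
dddAdAddd
dddddAddd
dddAAdddd
ddddddddd
step 21: dd^dddddd
ddAdAdddd
dddAdAddd
dddddAddd
dddAAdddd
ddddddddd
step 22: ddA>ddddd
ddAdAdddd
dddAdAddd
dddddAddd
dddAAdddd
ddddddddd
step 23: ddAAddddd
ddAvAdddd
dddAdAddd
dddddAddd
dddAAdddd
ddddddddd
step 24: ddAAddddd
dd<AAdddd
dddAdAddd
dddddAddd
dddAAdddd
ddddddddd
step 25: ddAAddddd
dddAAdddd
ddvAdAddd
dddddAddd
dddAAdddd
ddddddddd
step 26: ddAAddddd
dddAAdddd
d<AAdAddd
dddddAddd
dddAAdddd
ddddddddd
step 27: ddAAddddd
d^dAAdddd
dAAAdAddd
dddddAddd
dddAAdddd
ddddddddd
step 28: ddAAddddd
dA>AAdddd
dAAAdAddd
dddddAddd
dddAAdddd
ddddddddd
step 29: ddAAddddd
dAAAAdddd
dAvAdAddd
dddddAddd
dddAAdddd
ddddddddd
step 30: ddAAddddd
dAAAAdddd
dAd>dAddd
dddddAddd
dddAAdddd
ddddddddd
step 31: ddAAddddd
dAA^Adddd
dAdddAddd
dddddAddd
dddAAdddd
ddddddddd
step 32: ddAAddddd
dA<dAdddd
dAdddAddd
dddddAddd
dddAAdddd
ddddddddd
step 33: ddAAddddd
dAddAdddd
dAvddAddd
dddddAddd
dddAAdddd
ddddddddd
step 34: ddAAddddd
dAddAdddd
d<AddAddd
dddddAddd
dddAAdddd
ddddddddd
step 35: ddAAddddd
dAddAdddd
ddAddAddd
dvdddAddd
dddAAdddd
ddddddddd
step 36: ddAAddddd
dAddAdddd
ddAddAddd
<AdddAddd
dddAAdddd
ddddddddd
step 37: ddAAddddd
dAddAdddd
^dAddAddd
AAdddAddd
dddAAdddd
ddddddddd
step 38: ddAAddddd
dAddAdddd
A>AddAddd
AAdddAddd
dddAAdddd
ddddddddd
step 39: ddAAddddd
dAddAdddd
AAAddAddd
AvdddAddd
dddAAdddd
ddddddddd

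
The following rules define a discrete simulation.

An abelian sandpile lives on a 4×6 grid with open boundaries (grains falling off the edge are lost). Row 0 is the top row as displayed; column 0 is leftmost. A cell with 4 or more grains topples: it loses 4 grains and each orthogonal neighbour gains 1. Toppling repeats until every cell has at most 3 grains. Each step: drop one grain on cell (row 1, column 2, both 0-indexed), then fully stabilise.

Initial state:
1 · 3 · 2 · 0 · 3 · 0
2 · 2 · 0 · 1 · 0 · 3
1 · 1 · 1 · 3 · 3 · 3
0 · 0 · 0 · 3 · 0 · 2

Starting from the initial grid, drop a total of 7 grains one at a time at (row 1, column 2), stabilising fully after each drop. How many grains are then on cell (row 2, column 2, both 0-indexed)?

k=0  1 · 3 · 2 · 0 · 3 · 0
2 · 2 · 0 · 1 · 0 · 3
1 · 1 · 1 · 3 · 3 · 3
0 · 0 · 0 · 3 · 0 · 2
k=1  1 · 3 · 2 · 0 · 3 · 0
2 · 2 · 1 · 1 · 0 · 3
1 · 1 · 1 · 3 · 3 · 3
0 · 0 · 0 · 3 · 0 · 2
k=2  1 · 3 · 2 · 0 · 3 · 0
2 · 2 · 2 · 1 · 0 · 3
1 · 1 · 1 · 3 · 3 · 3
0 · 0 · 0 · 3 · 0 · 2
k=3  1 · 3 · 2 · 0 · 3 · 0
2 · 2 · 3 · 1 · 0 · 3
1 · 1 · 1 · 3 · 3 · 3
0 · 0 · 0 · 3 · 0 · 2
k=4  1 · 3 · 3 · 0 · 3 · 0
2 · 3 · 0 · 2 · 0 · 3
1 · 1 · 2 · 3 · 3 · 3
0 · 0 · 0 · 3 · 0 · 2
k=5  1 · 3 · 3 · 0 · 3 · 0
2 · 3 · 1 · 2 · 0 · 3
1 · 1 · 2 · 3 · 3 · 3
0 · 0 · 0 · 3 · 0 · 2
k=6  1 · 3 · 3 · 0 · 3 · 0
2 · 3 · 2 · 2 · 0 · 3
1 · 1 · 2 · 3 · 3 · 3
0 · 0 · 0 · 3 · 0 · 2
k=7  1 · 3 · 3 · 0 · 3 · 0
2 · 3 · 3 · 2 · 0 · 3
1 · 1 · 2 · 3 · 3 · 3
0 · 0 · 0 · 3 · 0 · 2

2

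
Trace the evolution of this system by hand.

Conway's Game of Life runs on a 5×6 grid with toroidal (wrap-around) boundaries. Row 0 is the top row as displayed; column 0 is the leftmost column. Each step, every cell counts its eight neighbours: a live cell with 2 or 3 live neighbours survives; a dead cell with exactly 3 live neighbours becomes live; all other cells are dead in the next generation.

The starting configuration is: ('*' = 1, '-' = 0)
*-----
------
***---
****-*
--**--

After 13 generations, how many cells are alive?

6

step 0: *-----
------
***---
****-*
--**--
step 1: ------
*-----
---*-*
----**
---***
step 2: ----**
------
*----*
*-----
---*-*
step 3: ----**
*---*-
*----*
*---*-
*----*
step 4: ----*-
*---*-
**--*-
-*--*-
*-----
step 5: ------
**-**-
**-**-
-*----
-----*
step 6: *---**
**-**-
---**-
-**-**
------
step 7: **-**-
***---
------
--*-**
-*-*--
step 8: ---***
*-**-*
*-**-*
--***-
-*----
step 9: -*-*-*
------
*-----
*---**
-----*
step 10: *---*-
*-----
*-----
*---*-
------
step 11: -----*
**----
**----
-----*
------
step 12: *-----
-*---*
-*---*
*-----
------
step 13: *-----
-*---*
-*---*
*-----
------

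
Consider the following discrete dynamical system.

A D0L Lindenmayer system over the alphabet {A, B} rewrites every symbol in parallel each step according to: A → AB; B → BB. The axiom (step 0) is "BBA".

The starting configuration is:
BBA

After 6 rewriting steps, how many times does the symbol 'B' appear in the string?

[0] BBA
[1] BBBBAB
[2] BBBBBBBBABBB
[3] BBBBBBBBBBBBBBBBABBBBBBB
[4] BBBBBBBBBBBBBBBBBBBBBBBBBBBBBBBBABBBBBBBBBBBBBBB
[5] BBBBBBBBBBBBBBBBBBBBBBBBBBBBBBBBBBBBBBBBBBBBBBBBBBBBBBBBBBBBBBBBABBBBBBBBBBBBBBBBBBBBBBBBBBBBBBB
[6] BBBBBBBBBBBBBBBBBBBBBBBBBBBBBBBBBBBBBBBBBBBBBBBBBBBBBBBBBB…BBBBBBBBBBBBBBBBBBBBBBBBBBBBBBBBBBBBBBBBBBBBBBBBBBBBBBBBBB  (len 192)

191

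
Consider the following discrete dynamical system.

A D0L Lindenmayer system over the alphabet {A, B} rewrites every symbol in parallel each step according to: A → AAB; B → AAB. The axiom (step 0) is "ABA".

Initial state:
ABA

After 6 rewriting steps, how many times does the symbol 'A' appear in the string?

0) ABA
1) AABAABAAB
2) AABAABAABAABAABAABAABAABAAB
3) AABAABAABAABAABAABAABAABAABAABAABAABAABAABAABAABAABAABAABAABAABAABAABAABAABAABAAB
4) AABAABAABAABAABAABAABAABAABAABAABAABAABAABAABAABAABAABAABA…BAABAABAABAABAABAABAABAABAABAABAABAABAABAABAABAABAABAABAAB  (len 243)
5) AABAABAABAABAABAABAABAABAABAABAABAABAABAABAABAABAABAABAABA…BAABAABAABAABAABAABAABAABAABAABAABAABAABAABAABAABAABAABAAB  (len 729)
6) AABAABAABAABAABAABAABAABAABAABAABAABAABAABAABAABAABAABAABA…BAABAABAABAABAABAABAABAABAABAABAABAABAABAABAABAABAABAABAAB  (len 2187)

1458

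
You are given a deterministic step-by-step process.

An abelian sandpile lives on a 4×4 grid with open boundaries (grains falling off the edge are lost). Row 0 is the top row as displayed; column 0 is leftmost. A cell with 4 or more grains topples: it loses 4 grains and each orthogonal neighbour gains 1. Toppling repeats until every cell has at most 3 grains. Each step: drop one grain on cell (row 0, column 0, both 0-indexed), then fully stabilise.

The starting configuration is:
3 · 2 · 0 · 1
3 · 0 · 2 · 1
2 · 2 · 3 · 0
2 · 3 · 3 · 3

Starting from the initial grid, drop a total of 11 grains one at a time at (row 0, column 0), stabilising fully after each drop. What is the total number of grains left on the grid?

k=0  3 · 2 · 0 · 1
3 · 0 · 2 · 1
2 · 2 · 3 · 0
2 · 3 · 3 · 3
k=1  1 · 3 · 0 · 1
0 · 1 · 2 · 1
3 · 2 · 3 · 0
2 · 3 · 3 · 3
k=2  2 · 3 · 0 · 1
0 · 1 · 2 · 1
3 · 2 · 3 · 0
2 · 3 · 3 · 3
k=3  3 · 3 · 0 · 1
0 · 1 · 2 · 1
3 · 2 · 3 · 0
2 · 3 · 3 · 3
k=4  1 · 0 · 1 · 1
1 · 2 · 2 · 1
3 · 2 · 3 · 0
2 · 3 · 3 · 3
k=5  2 · 0 · 1 · 1
1 · 2 · 2 · 1
3 · 2 · 3 · 0
2 · 3 · 3 · 3
k=6  3 · 0 · 1 · 1
1 · 2 · 2 · 1
3 · 2 · 3 · 0
2 · 3 · 3 · 3
k=7  0 · 1 · 1 · 1
2 · 2 · 2 · 1
3 · 2 · 3 · 0
2 · 3 · 3 · 3
k=8  1 · 1 · 1 · 1
2 · 2 · 2 · 1
3 · 2 · 3 · 0
2 · 3 · 3 · 3
k=9  2 · 1 · 1 · 1
2 · 2 · 2 · 1
3 · 2 · 3 · 0
2 · 3 · 3 · 3
k=10  3 · 1 · 1 · 1
2 · 2 · 2 · 1
3 · 2 · 3 · 0
2 · 3 · 3 · 3
k=11  0 · 2 · 1 · 1
3 · 2 · 2 · 1
3 · 2 · 3 · 0
2 · 3 · 3 · 3

31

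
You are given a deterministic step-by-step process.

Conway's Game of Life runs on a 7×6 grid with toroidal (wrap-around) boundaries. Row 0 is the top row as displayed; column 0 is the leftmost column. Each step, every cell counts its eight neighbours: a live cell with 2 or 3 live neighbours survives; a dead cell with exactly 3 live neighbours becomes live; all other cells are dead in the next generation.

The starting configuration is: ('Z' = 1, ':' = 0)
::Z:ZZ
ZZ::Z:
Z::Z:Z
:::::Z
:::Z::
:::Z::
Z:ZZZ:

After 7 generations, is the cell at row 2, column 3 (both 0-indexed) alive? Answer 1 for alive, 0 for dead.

step 0: ::Z:ZZ
ZZ::Z:
Z::Z:Z
:::::Z
:::Z::
:::Z::
Z:ZZZ:
step 1: ::Z:::
:ZZ:::
:Z::::
Z::::Z
::::Z:
::::::
:ZZ:::
step 2: :::Z::
:ZZ:::
:ZZ:::
Z::::Z
:::::Z
::::::
:ZZ:::
step 3: :::Z::
:Z:Z::
::Z:::
ZZ:::Z
Z::::Z
::::::
::Z:::
step 4: :::Z::
:::Z::
::Z:::
:Z:::Z
:Z:::Z
::::::
::::::
step 5: ::::::
::ZZ::
::Z:::
:ZZ:::
::::::
::::::
::::::
step 6: ::::::
::ZZ::
::::::
:ZZ:::
::::::
::::::
::::::
step 7: ::::::
::::::
:Z:Z::
::::::
::::::
::::::
::::::

1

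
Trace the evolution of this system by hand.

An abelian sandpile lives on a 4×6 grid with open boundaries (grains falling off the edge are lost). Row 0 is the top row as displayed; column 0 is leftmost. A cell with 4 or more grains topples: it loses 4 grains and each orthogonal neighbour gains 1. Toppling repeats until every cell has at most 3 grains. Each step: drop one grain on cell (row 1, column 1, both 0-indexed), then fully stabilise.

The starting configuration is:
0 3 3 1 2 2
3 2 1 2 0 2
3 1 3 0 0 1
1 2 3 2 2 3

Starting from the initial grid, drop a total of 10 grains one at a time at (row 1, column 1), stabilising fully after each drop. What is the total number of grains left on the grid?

42

step 0: 0 3 3 1 2 2
3 2 1 2 0 2
3 1 3 0 0 1
1 2 3 2 2 3
step 1: 0 3 3 1 2 2
3 3 1 2 0 2
3 1 3 0 0 1
1 2 3 2 2 3
step 2: 2 1 0 2 2 2
1 2 3 2 0 2
0 3 3 0 0 1
2 2 3 2 2 3
step 3: 2 1 0 2 2 2
1 3 3 2 0 2
0 3 3 0 0 1
2 2 3 2 2 3
step 4: 2 2 1 2 2 2
2 2 1 3 0 2
1 2 2 1 0 1
3 0 1 3 2 3
step 5: 2 2 1 2 2 2
2 3 1 3 0 2
1 2 2 1 0 1
3 0 1 3 2 3
step 6: 2 3 1 2 2 2
3 0 2 3 0 2
1 3 2 1 0 1
3 0 1 3 2 3
step 7: 2 3 1 2 2 2
3 1 2 3 0 2
1 3 2 1 0 1
3 0 1 3 2 3
step 8: 2 3 1 2 2 2
3 2 2 3 0 2
1 3 2 1 0 1
3 0 1 3 2 3
step 9: 2 3 1 2 2 2
3 3 2 3 0 2
1 3 2 1 0 1
3 0 1 3 2 3
step 10: 0 1 2 2 2 2
1 3 3 3 0 2
3 0 3 1 0 1
3 1 1 3 2 3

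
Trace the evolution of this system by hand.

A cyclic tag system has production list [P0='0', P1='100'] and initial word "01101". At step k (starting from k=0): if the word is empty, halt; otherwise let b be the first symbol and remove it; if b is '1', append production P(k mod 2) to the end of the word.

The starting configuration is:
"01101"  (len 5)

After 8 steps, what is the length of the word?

t=0: "01101"  (len 5)
t=1: "1101"  (len 4)
t=2: "101100"  (len 6)
t=3: "011000"  (len 6)
t=4: "11000"  (len 5)
t=5: "10000"  (len 5)
t=6: "0000100"  (len 7)
t=7: "000100"  (len 6)
t=8: "00100"  (len 5)

5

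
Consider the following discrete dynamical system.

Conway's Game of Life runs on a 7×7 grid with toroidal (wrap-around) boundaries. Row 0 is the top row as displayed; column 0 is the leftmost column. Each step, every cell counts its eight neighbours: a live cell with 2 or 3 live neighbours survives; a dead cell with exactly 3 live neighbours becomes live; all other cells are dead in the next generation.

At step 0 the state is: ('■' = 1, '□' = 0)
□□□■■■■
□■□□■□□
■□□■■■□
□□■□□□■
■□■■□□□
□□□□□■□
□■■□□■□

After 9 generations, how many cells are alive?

step 0: □□□■■■■
□■□□■□□
■□□■■■□
□□■□□□■
■□■■□□□
□□□□□■□
□■■□□■□
step 1: ■■□■□□■
■□■□□□□
■■■■■■■
■□■□□■■
□■■■□□■
□□□■■□■
□□■■□□□
step 2: ■□□■□□■
□□□□□□□
□□□□■□□
□□□□□□□
□■□□□□□
■■□□■■□
□■□□□■■
step 3: ■□□□□■■
□□□□□□□
□□□□□□□
□□□□□□□
■■□□□□□
□■■□■■□
□■■□□□□
step 4: ■■□□□□■
□□□□□□■
□□□□□□□
□□□□□□□
■■■□□□□
□□□■□□□
□□■■■□□
step 5: ■■■■□■■
□□□□□□■
□□□□□□□
□■□□□□□
□■■□□□□
□□□□■□□
■■■■■□□
step 6: □□□□□■□
□■■□□■■
□□□□□□□
□■■□□□□
□■■□□□□
■□□□■□□
□□□□□□□
step 7: □□□□□■■
□□□□□■■
■□□□□□□
□■■□□□□
■□■■□□□
□■□□□□□
□□□□□□□
step 8: □□□□□■■
■□□□□■□
■■□□□□■
■□■■□□□
■□□■□□□
□■■□□□□
□□□□□□□
step 9: □□□□□■■
□■□□□■□
□□■□□□□
□□■■□□□
■□□■□□□
□■■□□□□
□□□□□□□

11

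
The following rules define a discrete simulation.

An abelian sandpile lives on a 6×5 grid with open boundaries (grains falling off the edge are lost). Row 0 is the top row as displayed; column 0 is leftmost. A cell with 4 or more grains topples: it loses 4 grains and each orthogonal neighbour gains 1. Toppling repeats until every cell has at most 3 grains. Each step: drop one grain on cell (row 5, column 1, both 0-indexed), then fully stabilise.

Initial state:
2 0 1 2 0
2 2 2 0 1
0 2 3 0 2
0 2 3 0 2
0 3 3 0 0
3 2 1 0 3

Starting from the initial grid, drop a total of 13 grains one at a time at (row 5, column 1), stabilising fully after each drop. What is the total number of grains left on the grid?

step 0: 2 0 1 2 0
2 2 2 0 1
0 2 3 0 2
0 2 3 0 2
0 3 3 0 0
3 2 1 0 3
step 1: 2 0 1 2 0
2 2 2 0 1
0 2 3 0 2
0 2 3 0 2
0 3 3 0 0
3 3 1 0 3
step 2: 2 0 1 2 0
2 3 3 0 1
1 0 1 1 2
1 1 2 1 2
2 2 1 1 0
0 2 3 0 3
step 3: 2 0 1 2 0
2 3 3 0 1
1 0 1 1 2
1 1 2 1 2
2 2 1 1 0
0 3 3 0 3
step 4: 2 0 1 2 0
2 3 3 0 1
1 0 1 1 2
1 1 2 1 2
2 3 2 1 0
1 1 0 1 3
step 5: 2 0 1 2 0
2 3 3 0 1
1 0 1 1 2
1 1 2 1 2
2 3 2 1 0
1 2 0 1 3
step 6: 2 0 1 2 0
2 3 3 0 1
1 0 1 1 2
1 1 2 1 2
2 3 2 1 0
1 3 0 1 3
step 7: 2 0 1 2 0
2 3 3 0 1
1 0 1 1 2
1 2 2 1 2
3 0 3 1 0
2 1 1 1 3
step 8: 2 0 1 2 0
2 3 3 0 1
1 0 1 1 2
1 2 2 1 2
3 0 3 1 0
2 2 1 1 3
step 9: 2 0 1 2 0
2 3 3 0 1
1 0 1 1 2
1 2 2 1 2
3 0 3 1 0
2 3 1 1 3
step 10: 2 0 1 2 0
2 3 3 0 1
1 0 1 1 2
1 2 2 1 2
3 1 3 1 0
3 0 2 1 3
step 11: 2 0 1 2 0
2 3 3 0 1
1 0 1 1 2
1 2 2 1 2
3 1 3 1 0
3 1 2 1 3
step 12: 2 0 1 2 0
2 3 3 0 1
1 0 1 1 2
1 2 2 1 2
3 1 3 1 0
3 2 2 1 3
step 13: 2 0 1 2 0
2 3 3 0 1
1 0 1 1 2
1 2 2 1 2
3 1 3 1 0
3 3 2 1 3

47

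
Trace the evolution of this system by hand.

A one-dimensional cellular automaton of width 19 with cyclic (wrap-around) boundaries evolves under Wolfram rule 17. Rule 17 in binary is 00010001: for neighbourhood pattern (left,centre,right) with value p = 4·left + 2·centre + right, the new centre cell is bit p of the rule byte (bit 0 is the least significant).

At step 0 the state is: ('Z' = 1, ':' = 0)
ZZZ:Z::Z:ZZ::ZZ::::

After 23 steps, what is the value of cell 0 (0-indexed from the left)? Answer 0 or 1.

0) ZZZ:Z::Z:ZZ::ZZ::::
1) :::::Z:::::Z:::ZZZ:
2) ZZZZ::ZZZZ::ZZ::::Z
3) ::::Z:::::Z:::ZZZ::
4) ZZZ::ZZZZ::ZZ::::ZZ
5) :::Z:::::Z:::ZZZ:::
6) ZZ::ZZZZ::ZZ::::ZZZ
7) ::Z:::::Z:::ZZZ::::
8) Z::ZZZZ::ZZ::::ZZZZ
9) :Z:::::Z:::ZZZ:::::
10) ::ZZZZ::ZZ::::ZZZZZ
11) Z:::::Z:::ZZZ::::::
12) :ZZZZ::ZZ::::ZZZZZ:
13) :::::Z:::ZZZ::::::Z
14) ZZZZ::ZZ::::ZZZZZ::
15) ::::Z:::ZZZ::::::Z:
16) ZZZ::ZZ::::ZZZZZ::Z
17) :::Z:::ZZZ::::::Z::
18) ZZ::ZZ::::ZZZZZ::ZZ
19) ::Z:::ZZZ::::::Z:::
20) Z::ZZ::::ZZZZZ::ZZZ
21) :Z:::ZZZ::::::Z::::
22) ::ZZ::::ZZZZZ::ZZZZ
23) Z:::ZZZ::::::Z:::::

1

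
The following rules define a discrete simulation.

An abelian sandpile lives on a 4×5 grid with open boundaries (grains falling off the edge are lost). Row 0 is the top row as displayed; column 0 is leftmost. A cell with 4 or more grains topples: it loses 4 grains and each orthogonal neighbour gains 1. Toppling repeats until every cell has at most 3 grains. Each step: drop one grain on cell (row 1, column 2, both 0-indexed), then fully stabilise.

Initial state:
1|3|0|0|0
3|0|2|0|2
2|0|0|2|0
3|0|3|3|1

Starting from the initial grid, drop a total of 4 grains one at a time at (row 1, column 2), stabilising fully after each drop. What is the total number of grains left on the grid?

[0] 1|3|0|0|0
3|0|2|0|2
2|0|0|2|0
3|0|3|3|1
[1] 1|3|0|0|0
3|0|3|0|2
2|0|0|2|0
3|0|3|3|1
[2] 1|3|1|0|0
3|1|0|1|2
2|0|1|2|0
3|0|3|3|1
[3] 1|3|1|0|0
3|1|1|1|2
2|0|1|2|0
3|0|3|3|1
[4] 1|3|1|0|0
3|1|2|1|2
2|0|1|2|0
3|0|3|3|1

29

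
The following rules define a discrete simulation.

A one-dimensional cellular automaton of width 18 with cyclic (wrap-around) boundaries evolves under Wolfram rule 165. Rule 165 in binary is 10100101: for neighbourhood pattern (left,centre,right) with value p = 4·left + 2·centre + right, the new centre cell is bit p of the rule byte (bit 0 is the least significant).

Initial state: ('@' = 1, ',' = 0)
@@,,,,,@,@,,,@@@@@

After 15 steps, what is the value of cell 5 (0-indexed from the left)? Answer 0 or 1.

1

[0] @@,,,,,@,@,,,@@@@@
[1] @,,@@@,@@@,@,,@@@@
[2] ,,,,@,@,@,@@,,,@@@
[3] ,@@,@@@@@@,,,@,,@,
[4] ,,,@,@@@@,,@,@,,@,
[5] @@,@@,@@,,,@@@,,@,
[6] ,,@,,@,,,@,,@,,,@@
[7] ,,@,,@,@,@,,@,@,,,
[8] @,@,,@@@@@,,@@@,@@
[9] ,@@,,,@@@,,,,@,@,@
[10] @,,,@,,@,,@@,@@@@@
[11] ,,@,@,,@,,,,@,@@@@
[12] ,,@@@,,@,@@,@@,@@,
[13] @,,@,,,@@,,@,,@,,,
[14] @,,@,@,,,,,@,,@,@,
[15] @,,@@@,@@@,@,,@@@@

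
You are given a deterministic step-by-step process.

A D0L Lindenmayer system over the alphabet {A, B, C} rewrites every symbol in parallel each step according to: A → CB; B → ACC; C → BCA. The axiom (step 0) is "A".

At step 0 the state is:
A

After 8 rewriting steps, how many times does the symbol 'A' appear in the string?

gen 0: A
gen 1: CB
gen 2: BCAACC
gen 3: ACCBCACBCBBCABCA
gen 4: CBBCABCAACCBCACBBCAACCBCAACCACCBCACBACCBCACB
gen 5: BCAACCACCBCACBACCBCACBCBBCABCAACCBCACBBCAACCACCBCACBCBBCABCAACCBCACBCBBCABCACBBCABCAACCBCACBBCAACCCBBCABCAACCBCACBBCAACC
gen 6: ACCBCACBCBBCABCACBBCABCAACCBCACBBCAACCCBBCABCAACCBCACBBCAA…AACCACCBCACBACCBCACBCBBCABCAACCBCACBBCAACCACCBCACBCBBCABCA  (len 328)
gen 7: CBBCABCAACCBCACBBCAACCBCAACCACCBCACBACCBCACBBCAACCACCBCACB…CBCACBCBBCABCACBBCABCAACCBCACBBCAACCBCAACCACCBCACBACCBCACB  (len 896)
gen 8: BCAACCACCBCACBACCBCACBCBBCABCAACCBCACBBCAACCACCBCACBCBBCAB…CBCACBCBBCABCACBBCABCAACCBCACBBCAACCCBBCABCAACCBCACBBCAACC  (len 2448)

656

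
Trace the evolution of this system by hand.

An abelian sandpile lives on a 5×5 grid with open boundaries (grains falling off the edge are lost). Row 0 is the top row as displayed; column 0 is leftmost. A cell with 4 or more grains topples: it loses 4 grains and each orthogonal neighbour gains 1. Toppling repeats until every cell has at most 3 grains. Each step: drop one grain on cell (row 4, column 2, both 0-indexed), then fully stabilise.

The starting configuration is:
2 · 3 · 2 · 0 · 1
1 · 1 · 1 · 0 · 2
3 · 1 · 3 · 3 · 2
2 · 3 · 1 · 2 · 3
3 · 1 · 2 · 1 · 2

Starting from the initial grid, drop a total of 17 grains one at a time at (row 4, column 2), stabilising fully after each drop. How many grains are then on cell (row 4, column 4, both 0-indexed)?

1

step 0: 2 · 3 · 2 · 0 · 1
1 · 1 · 1 · 0 · 2
3 · 1 · 3 · 3 · 2
2 · 3 · 1 · 2 · 3
3 · 1 · 2 · 1 · 2
step 1: 2 · 3 · 2 · 0 · 1
1 · 1 · 1 · 0 · 2
3 · 1 · 3 · 3 · 2
2 · 3 · 1 · 2 · 3
3 · 1 · 3 · 1 · 2
step 2: 2 · 3 · 2 · 0 · 1
1 · 1 · 1 · 0 · 2
3 · 1 · 3 · 3 · 2
2 · 3 · 2 · 2 · 3
3 · 2 · 0 · 2 · 2
step 3: 2 · 3 · 2 · 0 · 1
1 · 1 · 1 · 0 · 2
3 · 1 · 3 · 3 · 2
2 · 3 · 2 · 2 · 3
3 · 2 · 1 · 2 · 2
step 4: 2 · 3 · 2 · 0 · 1
1 · 1 · 1 · 0 · 2
3 · 1 · 3 · 3 · 2
2 · 3 · 2 · 2 · 3
3 · 2 · 2 · 2 · 2
step 5: 2 · 3 · 2 · 0 · 1
1 · 1 · 1 · 0 · 2
3 · 1 · 3 · 3 · 2
2 · 3 · 2 · 2 · 3
3 · 2 · 3 · 2 · 2
step 6: 2 · 3 · 2 · 0 · 1
1 · 1 · 1 · 0 · 2
3 · 1 · 3 · 3 · 2
2 · 3 · 3 · 2 · 3
3 · 3 · 0 · 3 · 2
step 7: 2 · 3 · 2 · 0 · 1
1 · 1 · 1 · 0 · 2
3 · 1 · 3 · 3 · 2
2 · 3 · 3 · 2 · 3
3 · 3 · 1 · 3 · 2
step 8: 2 · 3 · 2 · 0 · 1
1 · 1 · 1 · 0 · 2
3 · 1 · 3 · 3 · 2
2 · 3 · 3 · 2 · 3
3 · 3 · 2 · 3 · 2
step 9: 2 · 3 · 2 · 0 · 1
1 · 1 · 1 · 0 · 2
3 · 1 · 3 · 3 · 2
2 · 3 · 3 · 2 · 3
3 · 3 · 3 · 3 · 2
step 10: 2 · 3 · 2 · 0 · 1
2 · 2 · 2 · 1 · 3
1 · 0 · 2 · 2 · 0
1 · 3 · 3 · 2 · 2
1 · 2 · 3 · 2 · 0
step 11: 2 · 3 · 2 · 0 · 1
2 · 2 · 2 · 1 · 3
1 · 1 · 3 · 2 · 0
2 · 1 · 1 · 3 · 2
2 · 0 · 2 · 3 · 0
step 12: 2 · 3 · 2 · 0 · 1
2 · 2 · 2 · 1 · 3
1 · 1 · 3 · 2 · 0
2 · 1 · 1 · 3 · 2
2 · 0 · 3 · 3 · 0
step 13: 2 · 3 · 2 · 0 · 1
2 · 2 · 2 · 1 · 3
1 · 1 · 3 · 3 · 0
2 · 1 · 3 · 0 · 3
2 · 1 · 1 · 1 · 1
step 14: 2 · 3 · 2 · 0 · 1
2 · 2 · 2 · 1 · 3
1 · 1 · 3 · 3 · 0
2 · 1 · 3 · 0 · 3
2 · 1 · 2 · 1 · 1
step 15: 2 · 3 · 2 · 0 · 1
2 · 2 · 2 · 1 · 3
1 · 1 · 3 · 3 · 0
2 · 1 · 3 · 0 · 3
2 · 1 · 3 · 1 · 1
step 16: 2 · 3 · 2 · 0 · 1
2 · 2 · 3 · 2 · 3
1 · 2 · 1 · 0 · 1
2 · 2 · 1 · 2 · 3
2 · 2 · 1 · 2 · 1
step 17: 2 · 3 · 2 · 0 · 1
2 · 2 · 3 · 2 · 3
1 · 2 · 1 · 0 · 1
2 · 2 · 1 · 2 · 3
2 · 2 · 2 · 2 · 1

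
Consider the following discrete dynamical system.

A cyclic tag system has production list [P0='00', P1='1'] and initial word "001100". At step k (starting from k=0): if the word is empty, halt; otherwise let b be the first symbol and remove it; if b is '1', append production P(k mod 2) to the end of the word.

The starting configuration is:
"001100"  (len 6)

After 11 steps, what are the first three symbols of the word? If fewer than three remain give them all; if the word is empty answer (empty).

(empty)

gen 0: "001100"  (len 6)
gen 1: "01100"  (len 5)
gen 2: "1100"  (len 4)
gen 3: "10000"  (len 5)
gen 4: "00001"  (len 5)
gen 5: "0001"  (len 4)
gen 6: "001"  (len 3)
gen 7: "01"  (len 2)
gen 8: "1"  (len 1)
gen 9: "00"  (len 2)
gen 10: "0"  (len 1)
gen 11: (halted — word empty)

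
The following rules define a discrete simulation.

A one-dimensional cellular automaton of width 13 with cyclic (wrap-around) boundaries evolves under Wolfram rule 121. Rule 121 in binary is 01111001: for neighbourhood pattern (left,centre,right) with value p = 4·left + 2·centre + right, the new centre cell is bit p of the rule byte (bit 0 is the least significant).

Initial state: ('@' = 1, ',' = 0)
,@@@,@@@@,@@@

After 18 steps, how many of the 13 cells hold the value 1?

7

[0] ,@@@,@@@@,@@@
[1] @@,@@@,,@@@,@
[2] ,@@@,@@,@,@@@
[3] @@,@@@@@,@@,@
[4] ,@@@,,,@@@@@@
[5] @@,@@@,@,,,,@
[6] ,@@@,@@,@@@,@
[7] @@,@@@@@@,@@,
[8] @@@@,,,,@@@@@
[9] ,,,@@@@,@,,,,
[10] @@,@,,@@,@@@@
[11] ,@@,@,@@@@,,,
[12] ,@@@,@@,,@@@@
[13] @@,@@@@@,@,,@
[14] ,@@@,,,@@,@,@
[15] @@,@@@,@@@,@,
[16] @@@@,@@@,@@,@
[17] ,,,@@@,@@@@@@
[18] @@,@,@@@,,,,@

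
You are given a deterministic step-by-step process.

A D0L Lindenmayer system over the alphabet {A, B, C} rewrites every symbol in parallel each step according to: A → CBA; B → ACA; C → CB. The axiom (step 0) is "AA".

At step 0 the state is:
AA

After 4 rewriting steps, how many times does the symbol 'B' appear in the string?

30

step 0: AA
step 1: CBACBA
step 2: CBACACBACBACACBA
step 3: CBACACBACBCBACBACACBACBACACBACBCBACBACACBA
step 4: CBACACBACBCBACBACACBACBACACBACACBACBACACBACBCBACBACACBACBACACBACBCBACBACACBACBACACBACACBACBACACBACBCBACBACACBA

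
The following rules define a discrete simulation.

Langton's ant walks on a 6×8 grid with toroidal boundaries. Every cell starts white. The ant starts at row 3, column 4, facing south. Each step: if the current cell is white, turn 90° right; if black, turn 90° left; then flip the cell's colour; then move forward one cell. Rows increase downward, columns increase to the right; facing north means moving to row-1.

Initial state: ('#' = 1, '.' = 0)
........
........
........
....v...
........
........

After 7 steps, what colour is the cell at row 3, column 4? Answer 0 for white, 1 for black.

t=0: ........
........
........
....v...
........
........
t=1: ........
........
........
...<#...
........
........
t=2: ........
........
...^....
...##...
........
........
t=3: ........
........
...#>...
...##...
........
........
t=4: ........
........
...##...
...#v...
........
........
t=5: ........
........
...##...
...#.>..
........
........
t=6: ........
........
...##...
...#.#..
.....v..
........
t=7: ........
........
...##...
...#.#..
....<#..
........

0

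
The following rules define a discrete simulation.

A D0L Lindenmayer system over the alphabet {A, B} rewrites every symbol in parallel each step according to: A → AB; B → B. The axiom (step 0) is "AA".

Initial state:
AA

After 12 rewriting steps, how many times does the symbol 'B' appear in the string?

24

t=0: AA
t=1: ABAB
t=2: ABBABB
t=3: ABBBABBB
t=4: ABBBBABBBB
t=5: ABBBBBABBBBB
t=6: ABBBBBBABBBBBB
t=7: ABBBBBBBABBBBBBB
t=8: ABBBBBBBBABBBBBBBB
t=9: ABBBBBBBBBABBBBBBBBB
t=10: ABBBBBBBBBBABBBBBBBBBB
t=11: ABBBBBBBBBBBABBBBBBBBBBB
t=12: ABBBBBBBBBBBBABBBBBBBBBBBB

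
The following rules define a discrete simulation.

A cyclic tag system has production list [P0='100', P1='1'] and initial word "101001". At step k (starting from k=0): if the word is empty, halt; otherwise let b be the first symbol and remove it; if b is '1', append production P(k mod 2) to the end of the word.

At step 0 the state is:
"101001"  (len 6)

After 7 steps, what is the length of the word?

gen 0: "101001"  (len 6)
gen 1: "01001100"  (len 8)
gen 2: "1001100"  (len 7)
gen 3: "001100100"  (len 9)
gen 4: "01100100"  (len 8)
gen 5: "1100100"  (len 7)
gen 6: "1001001"  (len 7)
gen 7: "001001100"  (len 9)

9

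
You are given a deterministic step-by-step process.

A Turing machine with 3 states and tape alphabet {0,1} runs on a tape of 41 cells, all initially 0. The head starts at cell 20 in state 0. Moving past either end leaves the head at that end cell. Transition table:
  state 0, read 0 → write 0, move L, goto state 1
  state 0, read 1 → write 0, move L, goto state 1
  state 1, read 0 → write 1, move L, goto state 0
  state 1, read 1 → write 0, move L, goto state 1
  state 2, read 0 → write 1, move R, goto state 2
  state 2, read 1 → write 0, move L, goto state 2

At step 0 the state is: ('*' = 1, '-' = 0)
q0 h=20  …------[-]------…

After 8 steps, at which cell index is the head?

gen 0: q0 h=20  …------[-]------…
gen 1: q1 h=19  …------[-]------…
gen 2: q0 h=18  …------[-]*-----…
gen 3: q1 h=17  …------[-]-*----…
gen 4: q0 h=16  …------[-]*-*---…
gen 5: q1 h=15  …------[-]-*-*--…
gen 6: q0 h=14  …------[-]*-*-*-…
gen 7: q1 h=13  …------[-]-*-*-*…
gen 8: q0 h=12  …------[-]*-*-*-…

12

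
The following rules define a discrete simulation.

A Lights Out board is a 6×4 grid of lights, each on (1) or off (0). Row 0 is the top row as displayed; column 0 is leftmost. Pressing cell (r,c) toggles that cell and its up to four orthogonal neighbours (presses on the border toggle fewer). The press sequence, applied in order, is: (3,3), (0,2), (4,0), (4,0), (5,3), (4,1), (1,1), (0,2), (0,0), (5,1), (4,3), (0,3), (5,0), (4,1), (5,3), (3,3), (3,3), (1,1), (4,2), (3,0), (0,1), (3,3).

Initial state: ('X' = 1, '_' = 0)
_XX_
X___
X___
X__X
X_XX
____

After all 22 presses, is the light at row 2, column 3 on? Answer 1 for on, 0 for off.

0

step 0: _XX_
X___
X___
X__X
X_XX
____
step 1: _XX_
X___
X__X
X_X_
X_X_
____
step 2: ___X
X_X_
X__X
X_X_
X_X_
____
step 3: ___X
X_X_
X__X
__X_
_XX_
X___
step 4: ___X
X_X_
X__X
X_X_
X_X_
____
step 5: ___X
X_X_
X__X
X_X_
X_XX
__XX
step 6: ___X
X_X_
X__X
XXX_
_X_X
_XXX
step 7: _X_X
_X__
XX_X
XXX_
_X_X
_XXX
step 8: __X_
_XX_
XX_X
XXX_
_X_X
_XXX
step 9: XXX_
XXX_
XX_X
XXX_
_X_X
_XXX
step 10: XXX_
XXX_
XX_X
XXX_
___X
X__X
step 11: XXX_
XXX_
XX_X
XXXX
__X_
X___
step 12: XX_X
XXXX
XX_X
XXXX
__X_
X___
step 13: XX_X
XXXX
XX_X
XXXX
X_X_
_X__
step 14: XX_X
XXXX
XX_X
X_XX
_X__
____
step 15: XX_X
XXXX
XX_X
X_XX
_X_X
__XX
step 16: XX_X
XXXX
XX__
X___
_X__
__XX
step 17: XX_X
XXXX
XX_X
X_XX
_X_X
__XX
step 18: X__X
___X
X__X
X_XX
_X_X
__XX
step 19: X__X
___X
X__X
X__X
__X_
___X
step 20: X__X
___X
___X
_X_X
X_X_
___X
step 21: _XXX
_X_X
___X
_X_X
X_X_
___X
step 22: _XXX
_X_X
____
_XX_
X_XX
___X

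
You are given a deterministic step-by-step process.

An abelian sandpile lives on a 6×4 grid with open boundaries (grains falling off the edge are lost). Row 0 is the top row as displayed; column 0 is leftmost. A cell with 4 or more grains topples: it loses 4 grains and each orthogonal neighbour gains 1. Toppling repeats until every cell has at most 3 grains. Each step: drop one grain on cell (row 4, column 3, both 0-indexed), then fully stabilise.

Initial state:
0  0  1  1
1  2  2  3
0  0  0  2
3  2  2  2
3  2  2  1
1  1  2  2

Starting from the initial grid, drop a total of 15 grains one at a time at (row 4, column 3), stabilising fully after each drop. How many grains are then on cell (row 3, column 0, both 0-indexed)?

k=0  0  0  1  1
1  2  2  3
0  0  0  2
3  2  2  2
3  2  2  1
1  1  2  2
k=1  0  0  1  1
1  2  2  3
0  0  0  2
3  2  2  2
3  2  2  2
1  1  2  2
k=2  0  0  1  1
1  2  2  3
0  0  0  2
3  2  2  2
3  2  2  3
1  1  2  2
k=3  0  0  1  1
1  2  2  3
0  0  0  2
3  2  2  3
3  2  3  0
1  1  2  3
k=4  0  0  1  1
1  2  2  3
0  0  0  2
3  2  2  3
3  2  3  1
1  1  2  3
k=5  0  0  1  1
1  2  2  3
0  0  0  2
3  2  2  3
3  2  3  2
1  1  2  3
k=6  0  0  1  1
1  2  2  3
0  0  0  2
3  2  2  3
3  2  3  3
1  1  2  3
k=7  0  0  1  1
1  2  2  3
0  0  1  3
3  3  0  1
3  3  2  3
1  2  0  1
k=8  0  0  1  1
1  2  2  3
0  0  1  3
3  3  0  2
3  3  3  0
1  2  0  2
k=9  0  0  1  1
1  2  2  3
0  0  1  3
3  3  0  2
3  3  3  1
1  2  0  2
k=10  0  0  1  1
1  2  2  3
0  0  1  3
3  3  0  2
3  3  3  2
1  2  0  2
k=11  0  0  1  1
1  2  2  3
0  0  1  3
3  3  0  2
3  3  3  3
1  2  0  2
k=12  0  0  1  1
1  2  2  3
1  1  1  3
1  1  2  3
1  2  1  1
2  3  1  3
k=13  0  0  1  1
1  2  2  3
1  1  1  3
1  1  2  3
1  2  1  2
2  3  1  3
k=14  0  0  1  1
1  2  2  3
1  1  1  3
1  1  2  3
1  2  1  3
2  3  1  3
k=15  0  0  1  2
1  2  3  0
1  1  2  1
1  1  3  1
1  2  2  2
2  3  2  0

1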